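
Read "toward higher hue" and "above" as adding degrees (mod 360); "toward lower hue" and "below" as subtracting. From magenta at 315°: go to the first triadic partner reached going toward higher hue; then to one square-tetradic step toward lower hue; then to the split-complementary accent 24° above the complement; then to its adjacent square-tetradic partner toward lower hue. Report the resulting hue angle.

triadic ↑ +120°: 315 + 120 = 435 → 435 − 360 = 75°
square ↓ −90°: 75 − 90 = -15 → -15 + 360 = 345°
split-comp 24° ↑ +204°: 345 + 204 = 549 → 549 − 360 = 189°
square ↓ −90°: 189 − 90 = 99°

99°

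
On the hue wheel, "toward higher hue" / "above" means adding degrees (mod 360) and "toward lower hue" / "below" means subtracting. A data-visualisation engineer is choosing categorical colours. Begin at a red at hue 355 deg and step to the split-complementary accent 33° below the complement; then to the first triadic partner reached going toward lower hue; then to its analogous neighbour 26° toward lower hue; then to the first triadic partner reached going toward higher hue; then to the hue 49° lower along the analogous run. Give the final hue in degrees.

67°

+147° (split-comp 33° ↓): 355 + 147 = 502 → 502 − 360 = 142°
−120° (triadic ↓): 142 − 120 = 22°
−26° (analog 26° ↓): 22 − 26 = -4 → -4 + 360 = 356°
+120° (triadic ↑): 356 + 120 = 476 → 476 − 360 = 116°
−49° (analog 49° ↓): 116 − 49 = 67°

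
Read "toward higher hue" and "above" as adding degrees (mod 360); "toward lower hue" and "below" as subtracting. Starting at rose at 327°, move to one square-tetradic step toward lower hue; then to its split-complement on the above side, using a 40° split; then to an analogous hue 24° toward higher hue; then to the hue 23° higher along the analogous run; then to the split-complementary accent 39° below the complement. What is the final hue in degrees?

285°

−90° (square ↓): 327 − 90 = 237°
+220° (split-comp 40° ↑): 237 + 220 = 457 → 457 − 360 = 97°
+24° (analog 24° ↑): 97 + 24 = 121°
+23° (analog 23° ↑): 121 + 23 = 144°
+141° (split-comp 39° ↓): 144 + 141 = 285°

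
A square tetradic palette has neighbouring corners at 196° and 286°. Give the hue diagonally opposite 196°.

A square tetradic scheme places four hues 90° apart; opposite corners are 180° apart.
196 + 180 = 376 → 376 − 360 = 16°

16°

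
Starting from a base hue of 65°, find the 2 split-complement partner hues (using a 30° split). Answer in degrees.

Split-complementary hues sit 30° either side of the complement.
Complement of 65°: 65 + 180 = 245°
245 − 30 = 215°
245 + 30 = 275°

215° and 275°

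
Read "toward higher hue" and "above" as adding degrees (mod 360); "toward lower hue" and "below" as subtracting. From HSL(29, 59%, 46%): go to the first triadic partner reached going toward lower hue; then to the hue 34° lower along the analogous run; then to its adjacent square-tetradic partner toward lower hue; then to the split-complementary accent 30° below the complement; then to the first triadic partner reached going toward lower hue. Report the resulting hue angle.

175°

triadic ↓ −120°: 29 − 120 = -91 → -91 + 360 = 269°
analog 34° ↓ −34°: 269 − 34 = 235°
square ↓ −90°: 235 − 90 = 145°
split-comp 30° ↓ +150°: 145 + 150 = 295°
triadic ↓ −120°: 295 − 120 = 175°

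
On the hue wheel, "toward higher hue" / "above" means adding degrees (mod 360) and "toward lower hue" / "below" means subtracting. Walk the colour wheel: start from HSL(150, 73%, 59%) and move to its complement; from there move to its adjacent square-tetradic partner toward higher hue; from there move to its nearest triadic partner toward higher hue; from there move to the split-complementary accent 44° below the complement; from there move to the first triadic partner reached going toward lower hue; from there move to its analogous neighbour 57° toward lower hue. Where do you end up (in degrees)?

150 + 180 = 330°   (complement)
330 + 90 = 420 → 420 − 360 = 60°   (square ↑)
60 + 120 = 180°   (triadic ↑)
180 + 136 = 316°   (split-comp 44° ↓)
316 − 120 = 196°   (triadic ↓)
196 − 57 = 139°   (analog 57° ↓)

139°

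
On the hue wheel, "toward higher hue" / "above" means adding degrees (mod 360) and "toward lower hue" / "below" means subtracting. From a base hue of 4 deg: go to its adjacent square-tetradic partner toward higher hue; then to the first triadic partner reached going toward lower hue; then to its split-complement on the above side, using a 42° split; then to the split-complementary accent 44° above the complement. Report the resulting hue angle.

60°

4 + 90 = 94°   (square ↑)
94 − 120 = -26 → -26 + 360 = 334°   (triadic ↓)
334 + 222 = 556 → 556 − 360 = 196°   (split-comp 42° ↑)
196 + 224 = 420 → 420 − 360 = 60°   (split-comp 44° ↑)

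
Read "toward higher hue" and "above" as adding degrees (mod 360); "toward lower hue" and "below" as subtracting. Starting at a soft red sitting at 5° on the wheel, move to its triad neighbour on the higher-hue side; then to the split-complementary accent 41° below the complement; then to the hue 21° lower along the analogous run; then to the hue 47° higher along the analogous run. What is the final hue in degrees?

290°

triadic ↑ +120°: 5 + 120 = 125°
split-comp 41° ↓ +139°: 125 + 139 = 264°
analog 21° ↓ −21°: 264 − 21 = 243°
analog 47° ↑ +47°: 243 + 47 = 290°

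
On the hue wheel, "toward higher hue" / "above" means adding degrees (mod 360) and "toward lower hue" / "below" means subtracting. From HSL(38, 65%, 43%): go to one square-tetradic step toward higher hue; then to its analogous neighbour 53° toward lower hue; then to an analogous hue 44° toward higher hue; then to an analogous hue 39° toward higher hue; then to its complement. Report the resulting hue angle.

+90° (square ↑): 38 + 90 = 128°
−53° (analog 53° ↓): 128 − 53 = 75°
+44° (analog 44° ↑): 75 + 44 = 119°
+39° (analog 39° ↑): 119 + 39 = 158°
+180° (complement): 158 + 180 = 338°

338°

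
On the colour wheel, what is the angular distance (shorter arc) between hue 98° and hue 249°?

151°

|98 − 249| = 151.
151 ≤ 180, so the shorter arc is 151°.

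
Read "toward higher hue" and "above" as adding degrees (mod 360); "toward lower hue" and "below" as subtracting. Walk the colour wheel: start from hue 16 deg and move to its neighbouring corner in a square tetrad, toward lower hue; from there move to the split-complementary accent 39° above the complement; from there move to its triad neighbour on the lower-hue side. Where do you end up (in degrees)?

16 − 90 = -74 → -74 + 360 = 286°   (square ↓)
286 + 219 = 505 → 505 − 360 = 145°   (split-comp 39° ↑)
145 − 120 = 25°   (triadic ↓)

25°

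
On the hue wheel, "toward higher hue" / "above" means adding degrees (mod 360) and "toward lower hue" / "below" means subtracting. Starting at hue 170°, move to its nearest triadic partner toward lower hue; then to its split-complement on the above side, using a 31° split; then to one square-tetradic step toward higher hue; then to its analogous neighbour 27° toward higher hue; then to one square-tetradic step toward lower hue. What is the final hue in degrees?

−120° (triadic ↓): 170 − 120 = 50°
+211° (split-comp 31° ↑): 50 + 211 = 261°
+90° (square ↑): 261 + 90 = 351°
+27° (analog 27° ↑): 351 + 27 = 378 → 378 − 360 = 18°
−90° (square ↓): 18 − 90 = -72 → -72 + 360 = 288°

288°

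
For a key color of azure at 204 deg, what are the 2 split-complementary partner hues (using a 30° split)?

Split-complementary hues sit 30° either side of the complement.
Complement of 204 deg: 204 + 180 = 384 → 384 − 360 = 24°
24 − 30 = -6 → -6 + 360 = 354°
24 + 30 = 54°

354° and 54°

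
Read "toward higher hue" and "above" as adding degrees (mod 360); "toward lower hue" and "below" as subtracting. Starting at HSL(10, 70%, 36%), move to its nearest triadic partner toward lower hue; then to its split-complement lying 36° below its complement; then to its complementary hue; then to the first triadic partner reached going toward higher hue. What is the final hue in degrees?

334°

triadic ↓ −120°: 10 − 120 = -110 → -110 + 360 = 250°
split-comp 36° ↓ +144°: 250 + 144 = 394 → 394 − 360 = 34°
complement +180°: 34 + 180 = 214°
triadic ↑ +120°: 214 + 120 = 334°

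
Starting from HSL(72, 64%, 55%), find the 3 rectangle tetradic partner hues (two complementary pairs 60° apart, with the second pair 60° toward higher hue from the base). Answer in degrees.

A rectangular tetradic uses two complementary pairs 60° apart: offsets 0°, 60°, 180°, 240°.
72 + 60 = 132°
72 + 180 = 252°
72 + 240 = 312°

132°, 252° and 312°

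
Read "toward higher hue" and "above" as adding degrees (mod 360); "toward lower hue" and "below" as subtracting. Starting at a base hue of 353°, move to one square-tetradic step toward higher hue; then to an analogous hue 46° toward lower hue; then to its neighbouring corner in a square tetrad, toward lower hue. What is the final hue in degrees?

square ↑ +90°: 353 + 90 = 443 → 443 − 360 = 83°
analog 46° ↓ −46°: 83 − 46 = 37°
square ↓ −90°: 37 − 90 = -53 → -53 + 360 = 307°

307°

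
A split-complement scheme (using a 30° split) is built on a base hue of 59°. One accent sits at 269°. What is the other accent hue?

Split-complementary hues sit 30° either side of the complement.
Complement of the base 59°: 59 + 180 = 239°
The given accent 269° is 30° one side of 239°; the other accent sits 30° the other side: 239 − 30 = 209°

209°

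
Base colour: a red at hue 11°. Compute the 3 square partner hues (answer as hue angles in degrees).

A square tetradic scheme places four hues every 90°.
11 + 90 = 101°
11 + 180 = 191°
11 + 270 = 281°

101°, 191°, and 281°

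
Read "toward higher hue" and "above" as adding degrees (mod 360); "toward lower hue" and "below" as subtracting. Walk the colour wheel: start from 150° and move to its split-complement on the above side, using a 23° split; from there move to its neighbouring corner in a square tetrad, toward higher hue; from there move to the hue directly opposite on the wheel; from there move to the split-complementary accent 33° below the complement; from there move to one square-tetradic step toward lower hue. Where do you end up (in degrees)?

320°

split-comp 23° ↑ +203°: 150 + 203 = 353°
square ↑ +90°: 353 + 90 = 443 → 443 − 360 = 83°
complement +180°: 83 + 180 = 263°
split-comp 33° ↓ +147°: 263 + 147 = 410 → 410 − 360 = 50°
square ↓ −90°: 50 − 90 = -40 → -40 + 360 = 320°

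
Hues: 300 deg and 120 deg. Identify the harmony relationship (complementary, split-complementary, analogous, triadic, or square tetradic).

Sort the hues: 120°, 300°.
Successive gaps around the wheel: 180°, 180°.
Two hues 180° apart are complementary.

complementary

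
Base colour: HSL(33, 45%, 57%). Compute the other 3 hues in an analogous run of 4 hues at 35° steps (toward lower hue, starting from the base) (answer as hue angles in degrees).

Analogous hues sit every 35° along the wheel.
33 − 35 = -2 → -2 + 360 = 358°
33 − 70 = -37 → -37 + 360 = 323°
33 − 105 = -72 → -72 + 360 = 288°

358°, 323°, 288°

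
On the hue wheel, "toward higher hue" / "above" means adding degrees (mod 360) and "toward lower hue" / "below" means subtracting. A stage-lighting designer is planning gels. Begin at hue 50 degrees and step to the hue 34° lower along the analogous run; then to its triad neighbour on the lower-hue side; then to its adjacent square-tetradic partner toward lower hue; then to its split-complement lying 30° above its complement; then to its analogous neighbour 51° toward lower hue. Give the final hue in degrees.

50 − 34 = 16°   (analog 34° ↓)
16 − 120 = -104 → -104 + 360 = 256°   (triadic ↓)
256 − 90 = 166°   (square ↓)
166 + 210 = 376 → 376 − 360 = 16°   (split-comp 30° ↑)
16 − 51 = -35 → -35 + 360 = 325°   (analog 51° ↓)

325°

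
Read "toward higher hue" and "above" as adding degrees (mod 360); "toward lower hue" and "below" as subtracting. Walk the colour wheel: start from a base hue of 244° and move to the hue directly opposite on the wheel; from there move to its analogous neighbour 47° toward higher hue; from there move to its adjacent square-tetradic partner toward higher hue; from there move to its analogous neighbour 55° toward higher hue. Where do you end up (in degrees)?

256°

+180° (complement): 244 + 180 = 424 → 424 − 360 = 64°
+47° (analog 47° ↑): 64 + 47 = 111°
+90° (square ↑): 111 + 90 = 201°
+55° (analog 55° ↑): 201 + 55 = 256°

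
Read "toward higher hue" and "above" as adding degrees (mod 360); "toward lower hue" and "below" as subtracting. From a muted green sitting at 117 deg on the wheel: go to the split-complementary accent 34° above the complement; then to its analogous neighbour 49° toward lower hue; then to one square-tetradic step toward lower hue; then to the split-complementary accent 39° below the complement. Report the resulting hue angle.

333°

117 + 214 = 331°   (split-comp 34° ↑)
331 − 49 = 282°   (analog 49° ↓)
282 − 90 = 192°   (square ↓)
192 + 141 = 333°   (split-comp 39° ↓)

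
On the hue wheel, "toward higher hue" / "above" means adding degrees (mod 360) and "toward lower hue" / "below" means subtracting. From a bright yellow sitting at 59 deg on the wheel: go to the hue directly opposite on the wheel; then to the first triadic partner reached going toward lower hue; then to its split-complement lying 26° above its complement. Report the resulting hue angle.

325°

+180° (complement): 59 + 180 = 239°
−120° (triadic ↓): 239 − 120 = 119°
+206° (split-comp 26° ↑): 119 + 206 = 325°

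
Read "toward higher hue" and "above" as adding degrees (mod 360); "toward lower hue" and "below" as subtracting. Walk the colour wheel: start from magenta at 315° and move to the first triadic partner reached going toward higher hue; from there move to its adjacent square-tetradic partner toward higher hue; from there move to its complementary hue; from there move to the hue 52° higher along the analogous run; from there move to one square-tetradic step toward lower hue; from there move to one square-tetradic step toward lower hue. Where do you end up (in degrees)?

217°

triadic ↑ +120°: 315 + 120 = 435 → 435 − 360 = 75°
square ↑ +90°: 75 + 90 = 165°
complement +180°: 165 + 180 = 345°
analog 52° ↑ +52°: 345 + 52 = 397 → 397 − 360 = 37°
square ↓ −90°: 37 − 90 = -53 → -53 + 360 = 307°
square ↓ −90°: 307 − 90 = 217°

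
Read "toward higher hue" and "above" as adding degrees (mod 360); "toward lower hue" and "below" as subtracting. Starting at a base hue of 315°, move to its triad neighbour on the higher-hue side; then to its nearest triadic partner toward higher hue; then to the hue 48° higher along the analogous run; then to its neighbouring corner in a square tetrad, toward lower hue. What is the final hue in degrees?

153°

triadic ↑ +120°: 315 + 120 = 435 → 435 − 360 = 75°
triadic ↑ +120°: 75 + 120 = 195°
analog 48° ↑ +48°: 195 + 48 = 243°
square ↓ −90°: 243 − 90 = 153°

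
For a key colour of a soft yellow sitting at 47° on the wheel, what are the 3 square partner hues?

137°, 227°, 317°

A square tetradic scheme places four hues every 90°.
47 + 90 = 137°
47 + 180 = 227°
47 + 270 = 317°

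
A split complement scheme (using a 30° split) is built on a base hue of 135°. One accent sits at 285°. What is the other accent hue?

Split-complementary hues sit 30° either side of the complement.
Complement of the base 135°: 135 + 180 = 315°
The given accent 285° is 30° one side of 315°; the other accent sits 30° the other side: 315 + 30 = 345°

345°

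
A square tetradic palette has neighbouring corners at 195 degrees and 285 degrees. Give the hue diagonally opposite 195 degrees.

15°

A square tetradic scheme places four hues 90° apart; opposite corners are 180° apart.
195 + 180 = 375 → 375 − 360 = 15°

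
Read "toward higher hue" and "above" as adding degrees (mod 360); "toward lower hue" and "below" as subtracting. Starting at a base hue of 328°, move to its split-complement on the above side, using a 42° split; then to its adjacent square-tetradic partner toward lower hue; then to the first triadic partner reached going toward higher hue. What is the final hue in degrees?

220°

split-comp 42° ↑ +222°: 328 + 222 = 550 → 550 − 360 = 190°
square ↓ −90°: 190 − 90 = 100°
triadic ↑ +120°: 100 + 120 = 220°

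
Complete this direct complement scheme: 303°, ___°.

123°

The complement sits 180° across the wheel.
The full set through 303° is {123°, 303°}.
Given {303°}, the missing hue is 123°.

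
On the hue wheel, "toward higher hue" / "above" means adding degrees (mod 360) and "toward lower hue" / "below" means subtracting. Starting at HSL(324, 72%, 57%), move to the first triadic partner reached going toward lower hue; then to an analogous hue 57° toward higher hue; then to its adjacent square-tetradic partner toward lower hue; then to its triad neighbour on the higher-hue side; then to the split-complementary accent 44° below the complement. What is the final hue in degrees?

67°

triadic ↓ −120°: 324 − 120 = 204°
analog 57° ↑ +57°: 204 + 57 = 261°
square ↓ −90°: 261 − 90 = 171°
triadic ↑ +120°: 171 + 120 = 291°
split-comp 44° ↓ +136°: 291 + 136 = 427 → 427 − 360 = 67°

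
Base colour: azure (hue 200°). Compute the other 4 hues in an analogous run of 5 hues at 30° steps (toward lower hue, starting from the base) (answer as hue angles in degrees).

Analogous hues sit every 30° along the wheel.
200 − 30 = 170°
200 − 60 = 140°
200 − 90 = 110°
200 − 120 = 80°

170°, 140°, 110°, and 80°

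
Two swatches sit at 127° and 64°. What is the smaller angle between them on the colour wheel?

|127 − 64| = 63.
63 ≤ 180, so the shorter arc is 63°.

63°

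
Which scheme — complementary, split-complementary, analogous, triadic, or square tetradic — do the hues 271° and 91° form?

Sort the hues: 91°, 271°.
Successive gaps around the wheel: 180°, 180°.
Two hues 180° apart are complementary.

complementary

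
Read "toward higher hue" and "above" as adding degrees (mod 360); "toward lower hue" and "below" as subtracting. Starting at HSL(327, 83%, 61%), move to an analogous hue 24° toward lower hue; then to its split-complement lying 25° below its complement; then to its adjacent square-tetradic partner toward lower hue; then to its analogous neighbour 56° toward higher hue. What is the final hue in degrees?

−24° (analog 24° ↓): 327 − 24 = 303°
+155° (split-comp 25° ↓): 303 + 155 = 458 → 458 − 360 = 98°
−90° (square ↓): 98 − 90 = 8°
+56° (analog 56° ↑): 8 + 56 = 64°

64°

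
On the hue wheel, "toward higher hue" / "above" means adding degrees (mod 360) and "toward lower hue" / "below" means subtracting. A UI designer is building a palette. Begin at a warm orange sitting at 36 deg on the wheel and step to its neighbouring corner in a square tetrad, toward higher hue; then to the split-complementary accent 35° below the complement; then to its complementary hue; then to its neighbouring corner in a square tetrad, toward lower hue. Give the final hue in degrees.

36 + 90 = 126°   (square ↑)
126 + 145 = 271°   (split-comp 35° ↓)
271 + 180 = 451 → 451 − 360 = 91°   (complement)
91 − 90 = 1°   (square ↓)

1°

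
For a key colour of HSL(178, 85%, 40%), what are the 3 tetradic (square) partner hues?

A square tetradic scheme places four hues every 90°.
178 + 90 = 268°
178 + 180 = 358°
178 + 270 = 448 → 448 − 360 = 88°

268°, 358°, and 88°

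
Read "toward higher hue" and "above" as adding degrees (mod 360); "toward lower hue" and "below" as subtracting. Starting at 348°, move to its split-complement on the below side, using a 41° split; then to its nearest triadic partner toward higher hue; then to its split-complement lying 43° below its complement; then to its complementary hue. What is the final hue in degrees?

+139° (split-comp 41° ↓): 348 + 139 = 487 → 487 − 360 = 127°
+120° (triadic ↑): 127 + 120 = 247°
+137° (split-comp 43° ↓): 247 + 137 = 384 → 384 − 360 = 24°
+180° (complement): 24 + 180 = 204°

204°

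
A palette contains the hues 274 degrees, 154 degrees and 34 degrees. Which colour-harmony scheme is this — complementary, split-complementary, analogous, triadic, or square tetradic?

Sort the hues: 34°, 154°, 274°.
Successive gaps around the wheel: 120°, 120°, 120°.
Three hues equally spaced 120° apart form a triad.

triadic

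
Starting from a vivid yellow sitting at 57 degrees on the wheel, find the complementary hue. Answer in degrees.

237°

The complement sits 180° across the wheel.
57 + 180 = 237°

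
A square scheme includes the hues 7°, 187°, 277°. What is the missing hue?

97°

A square tetradic scheme places four hues every 90°.
The full set through 7° is {7°, 97°, 187°, 277°}.
Given {7°, 187°, 277°}, the missing hue is 97°.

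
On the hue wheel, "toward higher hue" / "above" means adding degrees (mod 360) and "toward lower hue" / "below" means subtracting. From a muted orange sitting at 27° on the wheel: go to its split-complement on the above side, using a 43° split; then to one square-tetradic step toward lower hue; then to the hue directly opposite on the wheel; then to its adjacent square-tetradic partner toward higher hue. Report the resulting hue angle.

70°

27 + 223 = 250°   (split-comp 43° ↑)
250 − 90 = 160°   (square ↓)
160 + 180 = 340°   (complement)
340 + 90 = 430 → 430 − 360 = 70°   (square ↑)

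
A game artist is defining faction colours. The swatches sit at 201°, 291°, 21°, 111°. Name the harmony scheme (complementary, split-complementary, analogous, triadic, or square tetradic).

Sort the hues: 21°, 111°, 201°, 291°.
Successive gaps around the wheel: 90°, 90°, 90°, 90°.
Four hues every 90° form a square tetradic scheme.

square tetradic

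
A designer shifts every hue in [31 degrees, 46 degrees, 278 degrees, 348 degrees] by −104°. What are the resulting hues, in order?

287°, 302°, 174°, 244°

31 − 104 = -73 → -73 + 360 = 287°
46 − 104 = -58 → -58 + 360 = 302°
278 − 104 = 174°
348 − 104 = 244°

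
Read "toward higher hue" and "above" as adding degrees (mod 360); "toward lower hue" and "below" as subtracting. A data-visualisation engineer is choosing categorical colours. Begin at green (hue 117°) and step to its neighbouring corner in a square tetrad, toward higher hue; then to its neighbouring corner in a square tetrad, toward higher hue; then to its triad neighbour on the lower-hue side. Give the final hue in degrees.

117 + 90 = 207°   (square ↑)
207 + 90 = 297°   (square ↑)
297 − 120 = 177°   (triadic ↓)

177°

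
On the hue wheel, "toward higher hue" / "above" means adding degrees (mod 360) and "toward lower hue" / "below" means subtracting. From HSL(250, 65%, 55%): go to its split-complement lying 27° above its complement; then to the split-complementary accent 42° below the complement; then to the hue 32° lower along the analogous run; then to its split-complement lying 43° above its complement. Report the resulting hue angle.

66°

250 + 207 = 457 → 457 − 360 = 97°   (split-comp 27° ↑)
97 + 138 = 235°   (split-comp 42° ↓)
235 − 32 = 203°   (analog 32° ↓)
203 + 223 = 426 → 426 − 360 = 66°   (split-comp 43° ↑)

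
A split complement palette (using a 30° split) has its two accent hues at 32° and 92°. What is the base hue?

242°

The accents sit 30° either side of the complement, so the complement is their short-arc midpoint on the wheel.
Short-arc midpoint of 32° and 92°: 62°.
Base is 180° from the complement: 62 − 180 = -118 → -118 + 360 = 242°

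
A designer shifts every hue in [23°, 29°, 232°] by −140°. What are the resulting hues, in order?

243°, 249°, 92°

23 − 140 = -117 → -117 + 360 = 243°
29 − 140 = -111 → -111 + 360 = 249°
232 − 140 = 92°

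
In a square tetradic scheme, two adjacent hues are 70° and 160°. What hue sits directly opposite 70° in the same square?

A square tetradic scheme places four hues 90° apart; opposite corners are 180° apart.
70 + 180 = 250°

250°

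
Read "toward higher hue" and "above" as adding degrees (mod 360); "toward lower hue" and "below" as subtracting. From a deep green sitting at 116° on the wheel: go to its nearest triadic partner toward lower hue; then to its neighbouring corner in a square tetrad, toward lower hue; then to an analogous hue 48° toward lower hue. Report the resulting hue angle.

218°

116 − 120 = -4 → -4 + 360 = 356°   (triadic ↓)
356 − 90 = 266°   (square ↓)
266 − 48 = 218°   (analog 48° ↓)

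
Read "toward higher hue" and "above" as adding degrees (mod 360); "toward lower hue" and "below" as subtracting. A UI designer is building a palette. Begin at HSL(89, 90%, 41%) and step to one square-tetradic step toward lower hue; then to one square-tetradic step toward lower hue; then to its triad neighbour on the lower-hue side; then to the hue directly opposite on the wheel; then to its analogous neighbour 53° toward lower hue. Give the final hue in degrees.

276°

89 − 90 = -1 → -1 + 360 = 359°   (square ↓)
359 − 90 = 269°   (square ↓)
269 − 120 = 149°   (triadic ↓)
149 + 180 = 329°   (complement)
329 − 53 = 276°   (analog 53° ↓)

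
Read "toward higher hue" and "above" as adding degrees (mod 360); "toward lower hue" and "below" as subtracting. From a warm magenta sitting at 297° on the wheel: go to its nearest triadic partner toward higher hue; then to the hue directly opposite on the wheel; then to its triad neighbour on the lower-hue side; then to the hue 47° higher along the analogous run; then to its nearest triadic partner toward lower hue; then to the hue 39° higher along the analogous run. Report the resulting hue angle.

83°

297 + 120 = 417 → 417 − 360 = 57°   (triadic ↑)
57 + 180 = 237°   (complement)
237 − 120 = 117°   (triadic ↓)
117 + 47 = 164°   (analog 47° ↑)
164 − 120 = 44°   (triadic ↓)
44 + 39 = 83°   (analog 39° ↑)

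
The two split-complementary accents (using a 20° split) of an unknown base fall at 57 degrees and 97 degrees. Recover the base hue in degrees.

257°

The accents sit 20° either side of the complement, so the complement is their short-arc midpoint on the wheel.
Short-arc midpoint of 57° and 97°: 77°.
Base is 180° from the complement: 77 − 180 = -103 → -103 + 360 = 257°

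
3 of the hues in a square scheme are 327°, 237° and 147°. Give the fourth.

A square tetradic scheme places four hues every 90°.
The full set through 147° is {57°, 147°, 237°, 327°}.
Given {147°, 237°, 327°}, the missing hue is 57°.

57°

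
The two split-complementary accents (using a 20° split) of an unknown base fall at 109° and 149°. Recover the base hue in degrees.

The accents sit 20° either side of the complement, so the complement is their short-arc midpoint on the wheel.
Short-arc midpoint of 109° and 149°: 129°.
Base is 180° from the complement: 129 − 180 = -51 → -51 + 360 = 309°

309°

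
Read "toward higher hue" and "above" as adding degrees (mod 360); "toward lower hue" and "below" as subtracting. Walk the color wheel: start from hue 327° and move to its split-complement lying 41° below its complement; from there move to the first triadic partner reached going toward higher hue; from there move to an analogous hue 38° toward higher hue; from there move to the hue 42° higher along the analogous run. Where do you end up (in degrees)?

306°

split-comp 41° ↓ +139°: 327 + 139 = 466 → 466 − 360 = 106°
triadic ↑ +120°: 106 + 120 = 226°
analog 38° ↑ +38°: 226 + 38 = 264°
analog 42° ↑ +42°: 264 + 42 = 306°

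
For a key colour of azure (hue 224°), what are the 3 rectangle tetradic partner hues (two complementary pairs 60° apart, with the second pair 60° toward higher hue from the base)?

284°, 44°, 104°

A rectangular tetradic uses two complementary pairs 60° apart: offsets 0°, 60°, 180°, 240°.
224 + 60 = 284°
224 + 180 = 404 → 404 − 360 = 44°
224 + 240 = 464 → 464 − 360 = 104°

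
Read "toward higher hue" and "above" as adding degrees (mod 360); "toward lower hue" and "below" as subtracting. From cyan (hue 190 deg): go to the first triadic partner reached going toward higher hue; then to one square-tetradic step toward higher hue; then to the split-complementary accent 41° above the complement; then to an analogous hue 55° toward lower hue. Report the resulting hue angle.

190 + 120 = 310°   (triadic ↑)
310 + 90 = 400 → 400 − 360 = 40°   (square ↑)
40 + 221 = 261°   (split-comp 41° ↑)
261 − 55 = 206°   (analog 55° ↓)

206°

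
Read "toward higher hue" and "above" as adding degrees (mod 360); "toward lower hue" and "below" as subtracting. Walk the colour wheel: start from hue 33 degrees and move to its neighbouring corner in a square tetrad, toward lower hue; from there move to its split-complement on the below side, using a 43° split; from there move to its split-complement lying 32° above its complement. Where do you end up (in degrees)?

square ↓ −90°: 33 − 90 = -57 → -57 + 360 = 303°
split-comp 43° ↓ +137°: 303 + 137 = 440 → 440 − 360 = 80°
split-comp 32° ↑ +212°: 80 + 212 = 292°

292°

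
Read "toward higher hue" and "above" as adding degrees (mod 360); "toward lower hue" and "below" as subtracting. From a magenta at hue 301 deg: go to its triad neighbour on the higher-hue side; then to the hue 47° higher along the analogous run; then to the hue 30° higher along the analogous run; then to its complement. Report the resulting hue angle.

triadic ↑ +120°: 301 + 120 = 421 → 421 − 360 = 61°
analog 47° ↑ +47°: 61 + 47 = 108°
analog 30° ↑ +30°: 108 + 30 = 138°
complement +180°: 138 + 180 = 318°

318°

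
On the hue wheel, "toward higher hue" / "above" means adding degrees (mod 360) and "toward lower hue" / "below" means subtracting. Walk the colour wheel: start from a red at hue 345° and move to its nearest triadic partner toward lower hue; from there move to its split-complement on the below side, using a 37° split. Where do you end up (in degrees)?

8°

triadic ↓ −120°: 345 − 120 = 225°
split-comp 37° ↓ +143°: 225 + 143 = 368 → 368 − 360 = 8°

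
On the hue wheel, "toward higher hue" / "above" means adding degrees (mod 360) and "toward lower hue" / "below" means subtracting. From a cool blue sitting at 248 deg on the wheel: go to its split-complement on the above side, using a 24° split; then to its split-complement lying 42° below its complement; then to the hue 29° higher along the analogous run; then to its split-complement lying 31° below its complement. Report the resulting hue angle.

48°

split-comp 24° ↑ +204°: 248 + 204 = 452 → 452 − 360 = 92°
split-comp 42° ↓ +138°: 92 + 138 = 230°
analog 29° ↑ +29°: 230 + 29 = 259°
split-comp 31° ↓ +149°: 259 + 149 = 408 → 408 − 360 = 48°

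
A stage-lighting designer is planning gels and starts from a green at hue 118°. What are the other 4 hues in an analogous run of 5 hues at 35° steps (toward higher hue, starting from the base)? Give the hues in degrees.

Analogous hues sit every 35° along the wheel.
118 + 35 = 153°
118 + 70 = 188°
118 + 105 = 223°
118 + 140 = 258°

153°, 188°, 223° and 258°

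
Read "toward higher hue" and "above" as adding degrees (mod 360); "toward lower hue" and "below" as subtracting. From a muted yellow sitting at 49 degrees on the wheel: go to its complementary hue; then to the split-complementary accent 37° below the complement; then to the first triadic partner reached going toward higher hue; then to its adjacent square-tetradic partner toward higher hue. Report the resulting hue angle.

222°

+180° (complement): 49 + 180 = 229°
+143° (split-comp 37° ↓): 229 + 143 = 372 → 372 − 360 = 12°
+120° (triadic ↑): 12 + 120 = 132°
+90° (square ↑): 132 + 90 = 222°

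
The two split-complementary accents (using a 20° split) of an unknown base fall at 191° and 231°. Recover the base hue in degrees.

31°

The accents sit 20° either side of the complement, so the complement is their short-arc midpoint on the wheel.
Short-arc midpoint of 191° and 231°: 211°.
Base is 180° from the complement: 211 − 180 = 31°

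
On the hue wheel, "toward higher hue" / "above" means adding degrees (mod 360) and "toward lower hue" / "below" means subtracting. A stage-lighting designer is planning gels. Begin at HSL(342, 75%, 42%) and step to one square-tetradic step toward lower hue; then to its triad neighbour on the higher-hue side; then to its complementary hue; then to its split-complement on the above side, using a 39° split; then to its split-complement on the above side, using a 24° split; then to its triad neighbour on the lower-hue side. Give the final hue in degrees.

135°

342 − 90 = 252°   (square ↓)
252 + 120 = 372 → 372 − 360 = 12°   (triadic ↑)
12 + 180 = 192°   (complement)
192 + 219 = 411 → 411 − 360 = 51°   (split-comp 39° ↑)
51 + 204 = 255°   (split-comp 24° ↑)
255 − 120 = 135°   (triadic ↓)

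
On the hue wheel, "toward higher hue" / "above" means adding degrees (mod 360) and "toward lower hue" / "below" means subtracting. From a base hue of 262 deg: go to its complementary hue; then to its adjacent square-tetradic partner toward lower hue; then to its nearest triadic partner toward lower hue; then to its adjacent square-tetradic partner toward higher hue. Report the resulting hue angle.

322°

+180° (complement): 262 + 180 = 442 → 442 − 360 = 82°
−90° (square ↓): 82 − 90 = -8 → -8 + 360 = 352°
−120° (triadic ↓): 352 − 120 = 232°
+90° (square ↑): 232 + 90 = 322°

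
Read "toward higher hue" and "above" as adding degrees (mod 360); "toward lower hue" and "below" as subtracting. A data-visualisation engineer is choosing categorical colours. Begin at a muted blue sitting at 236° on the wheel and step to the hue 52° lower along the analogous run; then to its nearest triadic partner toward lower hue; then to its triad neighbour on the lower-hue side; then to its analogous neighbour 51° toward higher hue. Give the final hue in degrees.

−52° (analog 52° ↓): 236 − 52 = 184°
−120° (triadic ↓): 184 − 120 = 64°
−120° (triadic ↓): 64 − 120 = -56 → -56 + 360 = 304°
+51° (analog 51° ↑): 304 + 51 = 355°

355°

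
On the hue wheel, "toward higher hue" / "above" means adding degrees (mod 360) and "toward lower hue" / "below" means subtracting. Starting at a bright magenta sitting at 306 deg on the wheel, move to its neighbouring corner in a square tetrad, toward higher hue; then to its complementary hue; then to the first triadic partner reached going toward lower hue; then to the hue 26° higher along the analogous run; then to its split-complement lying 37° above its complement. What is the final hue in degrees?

306 + 90 = 396 → 396 − 360 = 36°   (square ↑)
36 + 180 = 216°   (complement)
216 − 120 = 96°   (triadic ↓)
96 + 26 = 122°   (analog 26° ↑)
122 + 217 = 339°   (split-comp 37° ↑)

339°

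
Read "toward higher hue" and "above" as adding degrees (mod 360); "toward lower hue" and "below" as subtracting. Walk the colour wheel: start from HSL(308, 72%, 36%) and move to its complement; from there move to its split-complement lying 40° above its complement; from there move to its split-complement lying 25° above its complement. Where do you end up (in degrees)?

complement +180°: 308 + 180 = 488 → 488 − 360 = 128°
split-comp 40° ↑ +220°: 128 + 220 = 348°
split-comp 25° ↑ +205°: 348 + 205 = 553 → 553 − 360 = 193°

193°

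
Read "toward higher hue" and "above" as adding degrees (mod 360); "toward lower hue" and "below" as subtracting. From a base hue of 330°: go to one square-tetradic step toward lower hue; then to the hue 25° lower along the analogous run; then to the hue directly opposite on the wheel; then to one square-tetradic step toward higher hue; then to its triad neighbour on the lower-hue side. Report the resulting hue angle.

square ↓ −90°: 330 − 90 = 240°
analog 25° ↓ −25°: 240 − 25 = 215°
complement +180°: 215 + 180 = 395 → 395 − 360 = 35°
square ↑ +90°: 35 + 90 = 125°
triadic ↓ −120°: 125 − 120 = 5°

5°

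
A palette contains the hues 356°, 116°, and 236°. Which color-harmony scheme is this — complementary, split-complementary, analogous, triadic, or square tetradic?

Sort the hues: 116°, 236°, 356°.
Successive gaps around the wheel: 120°, 120°, 120°.
Three hues equally spaced 120° apart form a triad.

triadic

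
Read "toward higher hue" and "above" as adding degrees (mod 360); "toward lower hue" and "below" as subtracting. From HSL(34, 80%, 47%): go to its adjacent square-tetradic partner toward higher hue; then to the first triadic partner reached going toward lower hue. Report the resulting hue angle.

4°

34 + 90 = 124°   (square ↑)
124 − 120 = 4°   (triadic ↓)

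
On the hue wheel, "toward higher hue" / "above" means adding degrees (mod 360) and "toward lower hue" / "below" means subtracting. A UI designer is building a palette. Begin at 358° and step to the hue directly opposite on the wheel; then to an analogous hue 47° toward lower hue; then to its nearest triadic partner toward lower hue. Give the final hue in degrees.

11°

complement +180°: 358 + 180 = 538 → 538 − 360 = 178°
analog 47° ↓ −47°: 178 − 47 = 131°
triadic ↓ −120°: 131 − 120 = 11°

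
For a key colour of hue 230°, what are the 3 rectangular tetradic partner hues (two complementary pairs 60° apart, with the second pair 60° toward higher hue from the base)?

290°, 50° and 110°

A rectangular tetradic uses two complementary pairs 60° apart: offsets 0°, 60°, 180°, 240°.
230 + 60 = 290°
230 + 180 = 410 → 410 − 360 = 50°
230 + 240 = 470 → 470 − 360 = 110°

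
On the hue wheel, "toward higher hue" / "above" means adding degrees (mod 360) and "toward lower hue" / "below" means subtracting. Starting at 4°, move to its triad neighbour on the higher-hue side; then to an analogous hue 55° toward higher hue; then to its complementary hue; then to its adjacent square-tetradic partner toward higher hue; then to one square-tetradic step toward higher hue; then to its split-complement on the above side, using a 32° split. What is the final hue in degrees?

31°

triadic ↑ +120°: 4 + 120 = 124°
analog 55° ↑ +55°: 124 + 55 = 179°
complement +180°: 179 + 180 = 359°
square ↑ +90°: 359 + 90 = 449 → 449 − 360 = 89°
square ↑ +90°: 89 + 90 = 179°
split-comp 32° ↑ +212°: 179 + 212 = 391 → 391 − 360 = 31°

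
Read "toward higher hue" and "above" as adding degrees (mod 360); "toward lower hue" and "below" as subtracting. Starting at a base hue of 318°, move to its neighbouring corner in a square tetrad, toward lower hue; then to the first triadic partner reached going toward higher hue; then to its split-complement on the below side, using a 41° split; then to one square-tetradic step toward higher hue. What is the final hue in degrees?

−90° (square ↓): 318 − 90 = 228°
+120° (triadic ↑): 228 + 120 = 348°
+139° (split-comp 41° ↓): 348 + 139 = 487 → 487 − 360 = 127°
+90° (square ↑): 127 + 90 = 217°

217°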